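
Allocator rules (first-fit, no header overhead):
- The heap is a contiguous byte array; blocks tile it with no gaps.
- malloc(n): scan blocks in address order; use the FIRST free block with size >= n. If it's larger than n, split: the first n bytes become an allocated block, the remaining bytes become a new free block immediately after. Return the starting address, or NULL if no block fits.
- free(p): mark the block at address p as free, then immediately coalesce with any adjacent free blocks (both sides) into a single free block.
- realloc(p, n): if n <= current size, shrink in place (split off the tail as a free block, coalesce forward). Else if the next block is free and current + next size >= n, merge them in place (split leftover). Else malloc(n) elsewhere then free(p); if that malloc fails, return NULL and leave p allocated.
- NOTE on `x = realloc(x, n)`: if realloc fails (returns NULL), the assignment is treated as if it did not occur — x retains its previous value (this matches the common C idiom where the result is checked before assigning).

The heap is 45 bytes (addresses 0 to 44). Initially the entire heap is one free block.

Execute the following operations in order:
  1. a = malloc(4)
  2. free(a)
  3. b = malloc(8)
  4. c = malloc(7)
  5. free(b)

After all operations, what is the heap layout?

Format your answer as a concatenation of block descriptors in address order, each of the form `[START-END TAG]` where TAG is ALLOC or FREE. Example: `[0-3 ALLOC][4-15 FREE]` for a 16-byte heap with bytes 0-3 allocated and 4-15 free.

Answer: [0-7 FREE][8-14 ALLOC][15-44 FREE]

Derivation:
Op 1: a = malloc(4) -> a = 0; heap: [0-3 ALLOC][4-44 FREE]
Op 2: free(a) -> (freed a); heap: [0-44 FREE]
Op 3: b = malloc(8) -> b = 0; heap: [0-7 ALLOC][8-44 FREE]
Op 4: c = malloc(7) -> c = 8; heap: [0-7 ALLOC][8-14 ALLOC][15-44 FREE]
Op 5: free(b) -> (freed b); heap: [0-7 FREE][8-14 ALLOC][15-44 FREE]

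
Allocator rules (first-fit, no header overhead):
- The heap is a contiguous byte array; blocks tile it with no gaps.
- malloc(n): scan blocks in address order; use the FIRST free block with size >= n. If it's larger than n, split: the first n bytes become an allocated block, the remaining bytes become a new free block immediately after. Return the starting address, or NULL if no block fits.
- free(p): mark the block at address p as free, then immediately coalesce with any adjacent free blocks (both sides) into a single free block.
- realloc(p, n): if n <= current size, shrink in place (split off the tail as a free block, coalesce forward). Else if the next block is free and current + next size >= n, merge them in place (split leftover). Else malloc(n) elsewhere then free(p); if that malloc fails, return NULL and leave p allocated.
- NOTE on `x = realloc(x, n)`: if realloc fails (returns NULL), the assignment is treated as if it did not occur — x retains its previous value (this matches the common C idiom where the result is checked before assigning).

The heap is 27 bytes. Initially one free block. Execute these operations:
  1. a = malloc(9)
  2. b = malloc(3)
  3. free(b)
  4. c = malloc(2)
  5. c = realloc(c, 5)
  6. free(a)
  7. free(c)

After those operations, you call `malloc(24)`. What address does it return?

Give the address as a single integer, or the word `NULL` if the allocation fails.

Op 1: a = malloc(9) -> a = 0; heap: [0-8 ALLOC][9-26 FREE]
Op 2: b = malloc(3) -> b = 9; heap: [0-8 ALLOC][9-11 ALLOC][12-26 FREE]
Op 3: free(b) -> (freed b); heap: [0-8 ALLOC][9-26 FREE]
Op 4: c = malloc(2) -> c = 9; heap: [0-8 ALLOC][9-10 ALLOC][11-26 FREE]
Op 5: c = realloc(c, 5) -> c = 9; heap: [0-8 ALLOC][9-13 ALLOC][14-26 FREE]
Op 6: free(a) -> (freed a); heap: [0-8 FREE][9-13 ALLOC][14-26 FREE]
Op 7: free(c) -> (freed c); heap: [0-26 FREE]
malloc(24): first-fit scan over [0-26 FREE] -> 0

Answer: 0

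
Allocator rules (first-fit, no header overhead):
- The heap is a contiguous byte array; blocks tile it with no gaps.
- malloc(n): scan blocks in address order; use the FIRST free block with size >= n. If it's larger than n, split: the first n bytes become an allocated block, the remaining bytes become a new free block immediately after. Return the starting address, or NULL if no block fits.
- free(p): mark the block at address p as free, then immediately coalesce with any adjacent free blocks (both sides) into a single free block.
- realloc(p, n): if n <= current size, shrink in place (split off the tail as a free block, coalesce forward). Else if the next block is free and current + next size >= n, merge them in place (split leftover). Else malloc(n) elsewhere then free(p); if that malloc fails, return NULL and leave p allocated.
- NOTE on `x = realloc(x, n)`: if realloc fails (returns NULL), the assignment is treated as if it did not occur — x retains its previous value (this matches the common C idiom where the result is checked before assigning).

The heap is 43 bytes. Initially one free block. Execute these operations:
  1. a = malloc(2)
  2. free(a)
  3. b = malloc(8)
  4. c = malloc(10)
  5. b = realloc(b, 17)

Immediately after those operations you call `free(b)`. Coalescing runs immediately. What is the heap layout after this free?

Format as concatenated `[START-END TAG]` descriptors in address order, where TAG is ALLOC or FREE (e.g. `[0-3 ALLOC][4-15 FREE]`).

Answer: [0-7 FREE][8-17 ALLOC][18-42 FREE]

Derivation:
Op 1: a = malloc(2) -> a = 0; heap: [0-1 ALLOC][2-42 FREE]
Op 2: free(a) -> (freed a); heap: [0-42 FREE]
Op 3: b = malloc(8) -> b = 0; heap: [0-7 ALLOC][8-42 FREE]
Op 4: c = malloc(10) -> c = 8; heap: [0-7 ALLOC][8-17 ALLOC][18-42 FREE]
Op 5: b = realloc(b, 17) -> b = 18; heap: [0-7 FREE][8-17 ALLOC][18-34 ALLOC][35-42 FREE]
free(b): b = 18 -> block [18-34 ALLOC]; mark free, coalesce with adjacent free neighbors -> [0-7 FREE][8-17 ALLOC][18-42 FREE]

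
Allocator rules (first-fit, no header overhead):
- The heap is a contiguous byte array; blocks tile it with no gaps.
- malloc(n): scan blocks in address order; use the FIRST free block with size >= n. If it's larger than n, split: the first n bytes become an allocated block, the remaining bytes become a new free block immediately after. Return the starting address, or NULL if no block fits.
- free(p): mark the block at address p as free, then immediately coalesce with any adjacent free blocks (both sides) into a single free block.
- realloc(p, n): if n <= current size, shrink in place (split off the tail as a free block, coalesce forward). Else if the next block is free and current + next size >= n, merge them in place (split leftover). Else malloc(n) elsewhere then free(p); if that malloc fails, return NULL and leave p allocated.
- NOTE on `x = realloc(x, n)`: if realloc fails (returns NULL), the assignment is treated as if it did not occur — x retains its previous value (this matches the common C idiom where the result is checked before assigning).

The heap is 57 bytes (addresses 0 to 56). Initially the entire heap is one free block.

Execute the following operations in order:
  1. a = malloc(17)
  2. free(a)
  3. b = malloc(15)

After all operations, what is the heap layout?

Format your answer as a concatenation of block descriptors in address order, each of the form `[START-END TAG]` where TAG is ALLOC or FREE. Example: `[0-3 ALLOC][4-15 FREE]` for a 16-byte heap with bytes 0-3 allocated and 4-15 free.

Answer: [0-14 ALLOC][15-56 FREE]

Derivation:
Op 1: a = malloc(17) -> a = 0; heap: [0-16 ALLOC][17-56 FREE]
Op 2: free(a) -> (freed a); heap: [0-56 FREE]
Op 3: b = malloc(15) -> b = 0; heap: [0-14 ALLOC][15-56 FREE]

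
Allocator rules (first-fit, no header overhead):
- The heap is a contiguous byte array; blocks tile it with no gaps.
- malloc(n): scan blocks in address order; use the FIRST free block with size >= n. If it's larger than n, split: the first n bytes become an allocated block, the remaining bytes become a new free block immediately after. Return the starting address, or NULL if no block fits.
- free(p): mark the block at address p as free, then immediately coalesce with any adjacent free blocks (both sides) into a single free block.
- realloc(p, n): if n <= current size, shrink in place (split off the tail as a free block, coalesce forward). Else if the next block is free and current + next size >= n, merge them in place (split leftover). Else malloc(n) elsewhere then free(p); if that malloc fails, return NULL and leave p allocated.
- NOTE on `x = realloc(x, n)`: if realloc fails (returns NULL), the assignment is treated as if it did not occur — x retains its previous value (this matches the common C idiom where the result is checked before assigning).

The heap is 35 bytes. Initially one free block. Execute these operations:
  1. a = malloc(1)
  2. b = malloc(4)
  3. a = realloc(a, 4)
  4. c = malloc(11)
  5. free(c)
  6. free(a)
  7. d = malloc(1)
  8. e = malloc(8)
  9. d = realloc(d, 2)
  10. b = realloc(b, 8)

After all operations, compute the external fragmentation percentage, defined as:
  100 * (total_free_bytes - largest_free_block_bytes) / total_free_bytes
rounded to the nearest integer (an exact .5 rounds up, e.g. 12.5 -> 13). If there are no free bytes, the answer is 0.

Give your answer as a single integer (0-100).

Answer: 29

Derivation:
Op 1: a = malloc(1) -> a = 0; heap: [0-0 ALLOC][1-34 FREE]
Op 2: b = malloc(4) -> b = 1; heap: [0-0 ALLOC][1-4 ALLOC][5-34 FREE]
Op 3: a = realloc(a, 4) -> a = 5; heap: [0-0 FREE][1-4 ALLOC][5-8 ALLOC][9-34 FREE]
Op 4: c = malloc(11) -> c = 9; heap: [0-0 FREE][1-4 ALLOC][5-8 ALLOC][9-19 ALLOC][20-34 FREE]
Op 5: free(c) -> (freed c); heap: [0-0 FREE][1-4 ALLOC][5-8 ALLOC][9-34 FREE]
Op 6: free(a) -> (freed a); heap: [0-0 FREE][1-4 ALLOC][5-34 FREE]
Op 7: d = malloc(1) -> d = 0; heap: [0-0 ALLOC][1-4 ALLOC][5-34 FREE]
Op 8: e = malloc(8) -> e = 5; heap: [0-0 ALLOC][1-4 ALLOC][5-12 ALLOC][13-34 FREE]
Op 9: d = realloc(d, 2) -> d = 13; heap: [0-0 FREE][1-4 ALLOC][5-12 ALLOC][13-14 ALLOC][15-34 FREE]
Op 10: b = realloc(b, 8) -> b = 15; heap: [0-4 FREE][5-12 ALLOC][13-14 ALLOC][15-22 ALLOC][23-34 FREE]
Free blocks: [5 12] total_free=17 largest=12 -> 100*(17-12)/17 = 500/17 ≈ 29.412 -> rounds to 29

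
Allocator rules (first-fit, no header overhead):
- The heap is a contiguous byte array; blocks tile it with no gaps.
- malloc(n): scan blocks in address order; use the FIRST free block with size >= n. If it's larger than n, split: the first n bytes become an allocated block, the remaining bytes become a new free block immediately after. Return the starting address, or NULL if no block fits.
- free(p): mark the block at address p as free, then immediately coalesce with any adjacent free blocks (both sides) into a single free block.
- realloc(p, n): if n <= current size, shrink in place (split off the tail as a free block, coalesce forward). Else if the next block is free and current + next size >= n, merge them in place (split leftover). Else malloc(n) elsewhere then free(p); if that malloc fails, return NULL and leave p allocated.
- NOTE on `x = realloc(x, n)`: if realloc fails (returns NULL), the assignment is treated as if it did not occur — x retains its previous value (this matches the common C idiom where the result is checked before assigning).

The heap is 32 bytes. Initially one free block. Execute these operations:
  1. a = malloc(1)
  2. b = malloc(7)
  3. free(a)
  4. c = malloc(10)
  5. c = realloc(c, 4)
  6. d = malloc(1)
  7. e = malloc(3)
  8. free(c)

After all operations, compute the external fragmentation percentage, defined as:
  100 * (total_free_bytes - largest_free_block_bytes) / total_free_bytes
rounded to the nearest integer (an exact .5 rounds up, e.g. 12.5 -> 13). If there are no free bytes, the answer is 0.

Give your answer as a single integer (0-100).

Answer: 19

Derivation:
Op 1: a = malloc(1) -> a = 0; heap: [0-0 ALLOC][1-31 FREE]
Op 2: b = malloc(7) -> b = 1; heap: [0-0 ALLOC][1-7 ALLOC][8-31 FREE]
Op 3: free(a) -> (freed a); heap: [0-0 FREE][1-7 ALLOC][8-31 FREE]
Op 4: c = malloc(10) -> c = 8; heap: [0-0 FREE][1-7 ALLOC][8-17 ALLOC][18-31 FREE]
Op 5: c = realloc(c, 4) -> c = 8; heap: [0-0 FREE][1-7 ALLOC][8-11 ALLOC][12-31 FREE]
Op 6: d = malloc(1) -> d = 0; heap: [0-0 ALLOC][1-7 ALLOC][8-11 ALLOC][12-31 FREE]
Op 7: e = malloc(3) -> e = 12; heap: [0-0 ALLOC][1-7 ALLOC][8-11 ALLOC][12-14 ALLOC][15-31 FREE]
Op 8: free(c) -> (freed c); heap: [0-0 ALLOC][1-7 ALLOC][8-11 FREE][12-14 ALLOC][15-31 FREE]
Free blocks: [4 17] total_free=21 largest=17 -> 100*(21-17)/21 = 400/21 ≈ 19.048 -> rounds to 19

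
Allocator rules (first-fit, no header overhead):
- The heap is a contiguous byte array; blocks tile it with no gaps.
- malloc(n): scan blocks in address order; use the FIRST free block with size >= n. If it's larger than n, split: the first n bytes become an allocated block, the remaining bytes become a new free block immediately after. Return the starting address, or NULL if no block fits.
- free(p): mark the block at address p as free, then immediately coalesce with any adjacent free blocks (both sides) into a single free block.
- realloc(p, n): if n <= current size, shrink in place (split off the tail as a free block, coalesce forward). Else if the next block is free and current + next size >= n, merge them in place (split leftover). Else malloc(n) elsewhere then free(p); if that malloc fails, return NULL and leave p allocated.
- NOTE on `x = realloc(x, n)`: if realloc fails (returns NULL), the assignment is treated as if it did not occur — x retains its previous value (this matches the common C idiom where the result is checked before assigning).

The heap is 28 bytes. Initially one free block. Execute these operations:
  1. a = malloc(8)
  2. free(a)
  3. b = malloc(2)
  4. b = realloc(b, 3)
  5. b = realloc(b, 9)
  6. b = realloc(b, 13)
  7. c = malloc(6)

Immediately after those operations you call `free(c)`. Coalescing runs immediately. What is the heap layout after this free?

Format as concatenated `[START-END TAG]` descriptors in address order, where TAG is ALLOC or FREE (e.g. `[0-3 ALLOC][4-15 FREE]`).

Op 1: a = malloc(8) -> a = 0; heap: [0-7 ALLOC][8-27 FREE]
Op 2: free(a) -> (freed a); heap: [0-27 FREE]
Op 3: b = malloc(2) -> b = 0; heap: [0-1 ALLOC][2-27 FREE]
Op 4: b = realloc(b, 3) -> b = 0; heap: [0-2 ALLOC][3-27 FREE]
Op 5: b = realloc(b, 9) -> b = 0; heap: [0-8 ALLOC][9-27 FREE]
Op 6: b = realloc(b, 13) -> b = 0; heap: [0-12 ALLOC][13-27 FREE]
Op 7: c = malloc(6) -> c = 13; heap: [0-12 ALLOC][13-18 ALLOC][19-27 FREE]
free(c): c = 13 -> block [13-18 ALLOC]; mark free, coalesce with adjacent free neighbors -> [0-12 ALLOC][13-27 FREE]

Answer: [0-12 ALLOC][13-27 FREE]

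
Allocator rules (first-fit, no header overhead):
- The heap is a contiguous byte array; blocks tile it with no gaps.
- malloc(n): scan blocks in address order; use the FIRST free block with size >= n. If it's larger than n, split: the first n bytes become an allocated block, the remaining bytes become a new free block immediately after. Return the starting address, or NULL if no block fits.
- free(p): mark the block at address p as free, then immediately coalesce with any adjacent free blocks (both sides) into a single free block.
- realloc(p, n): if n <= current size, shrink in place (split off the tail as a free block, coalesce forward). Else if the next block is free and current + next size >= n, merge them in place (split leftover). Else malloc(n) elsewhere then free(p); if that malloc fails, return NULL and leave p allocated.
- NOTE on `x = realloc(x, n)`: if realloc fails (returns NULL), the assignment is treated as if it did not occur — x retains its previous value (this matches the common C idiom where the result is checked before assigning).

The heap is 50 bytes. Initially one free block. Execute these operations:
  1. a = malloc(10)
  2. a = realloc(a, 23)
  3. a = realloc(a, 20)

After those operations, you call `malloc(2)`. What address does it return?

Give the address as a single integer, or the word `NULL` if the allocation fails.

Op 1: a = malloc(10) -> a = 0; heap: [0-9 ALLOC][10-49 FREE]
Op 2: a = realloc(a, 23) -> a = 0; heap: [0-22 ALLOC][23-49 FREE]
Op 3: a = realloc(a, 20) -> a = 0; heap: [0-19 ALLOC][20-49 FREE]
malloc(2): first-fit scan over [0-19 ALLOC][20-49 FREE] -> 20

Answer: 20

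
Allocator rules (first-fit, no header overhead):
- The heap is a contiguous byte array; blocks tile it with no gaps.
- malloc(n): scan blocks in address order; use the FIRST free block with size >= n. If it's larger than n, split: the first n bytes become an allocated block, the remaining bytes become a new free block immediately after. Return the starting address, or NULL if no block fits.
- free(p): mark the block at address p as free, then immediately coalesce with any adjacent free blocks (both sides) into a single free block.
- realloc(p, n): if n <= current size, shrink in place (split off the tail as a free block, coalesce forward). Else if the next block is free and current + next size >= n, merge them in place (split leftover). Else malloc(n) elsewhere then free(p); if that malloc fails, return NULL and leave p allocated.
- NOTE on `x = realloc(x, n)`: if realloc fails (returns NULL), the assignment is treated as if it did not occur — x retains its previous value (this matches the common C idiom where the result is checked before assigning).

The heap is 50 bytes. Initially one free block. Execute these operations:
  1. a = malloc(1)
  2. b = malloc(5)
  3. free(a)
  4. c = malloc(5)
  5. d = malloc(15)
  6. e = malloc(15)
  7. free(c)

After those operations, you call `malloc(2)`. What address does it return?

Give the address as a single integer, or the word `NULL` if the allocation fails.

Answer: 6

Derivation:
Op 1: a = malloc(1) -> a = 0; heap: [0-0 ALLOC][1-49 FREE]
Op 2: b = malloc(5) -> b = 1; heap: [0-0 ALLOC][1-5 ALLOC][6-49 FREE]
Op 3: free(a) -> (freed a); heap: [0-0 FREE][1-5 ALLOC][6-49 FREE]
Op 4: c = malloc(5) -> c = 6; heap: [0-0 FREE][1-5 ALLOC][6-10 ALLOC][11-49 FREE]
Op 5: d = malloc(15) -> d = 11; heap: [0-0 FREE][1-5 ALLOC][6-10 ALLOC][11-25 ALLOC][26-49 FREE]
Op 6: e = malloc(15) -> e = 26; heap: [0-0 FREE][1-5 ALLOC][6-10 ALLOC][11-25 ALLOC][26-40 ALLOC][41-49 FREE]
Op 7: free(c) -> (freed c); heap: [0-0 FREE][1-5 ALLOC][6-10 FREE][11-25 ALLOC][26-40 ALLOC][41-49 FREE]
malloc(2): first-fit scan over [0-0 FREE][1-5 ALLOC][6-10 FREE][11-25 ALLOC][26-40 ALLOC][41-49 FREE] -> 6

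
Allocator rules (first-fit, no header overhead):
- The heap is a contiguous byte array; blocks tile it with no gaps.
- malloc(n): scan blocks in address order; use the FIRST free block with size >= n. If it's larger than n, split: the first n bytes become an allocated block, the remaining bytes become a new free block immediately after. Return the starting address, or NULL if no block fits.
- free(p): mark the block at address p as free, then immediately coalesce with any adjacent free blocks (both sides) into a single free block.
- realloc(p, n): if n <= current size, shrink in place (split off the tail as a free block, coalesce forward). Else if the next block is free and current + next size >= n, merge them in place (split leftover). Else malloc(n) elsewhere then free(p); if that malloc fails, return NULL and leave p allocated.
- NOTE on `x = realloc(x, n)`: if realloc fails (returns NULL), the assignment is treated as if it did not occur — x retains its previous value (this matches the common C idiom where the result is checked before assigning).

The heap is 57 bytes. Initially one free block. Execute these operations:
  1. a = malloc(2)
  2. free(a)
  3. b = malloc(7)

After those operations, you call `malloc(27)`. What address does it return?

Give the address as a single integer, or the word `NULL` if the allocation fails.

Answer: 7

Derivation:
Op 1: a = malloc(2) -> a = 0; heap: [0-1 ALLOC][2-56 FREE]
Op 2: free(a) -> (freed a); heap: [0-56 FREE]
Op 3: b = malloc(7) -> b = 0; heap: [0-6 ALLOC][7-56 FREE]
malloc(27): first-fit scan over [0-6 ALLOC][7-56 FREE] -> 7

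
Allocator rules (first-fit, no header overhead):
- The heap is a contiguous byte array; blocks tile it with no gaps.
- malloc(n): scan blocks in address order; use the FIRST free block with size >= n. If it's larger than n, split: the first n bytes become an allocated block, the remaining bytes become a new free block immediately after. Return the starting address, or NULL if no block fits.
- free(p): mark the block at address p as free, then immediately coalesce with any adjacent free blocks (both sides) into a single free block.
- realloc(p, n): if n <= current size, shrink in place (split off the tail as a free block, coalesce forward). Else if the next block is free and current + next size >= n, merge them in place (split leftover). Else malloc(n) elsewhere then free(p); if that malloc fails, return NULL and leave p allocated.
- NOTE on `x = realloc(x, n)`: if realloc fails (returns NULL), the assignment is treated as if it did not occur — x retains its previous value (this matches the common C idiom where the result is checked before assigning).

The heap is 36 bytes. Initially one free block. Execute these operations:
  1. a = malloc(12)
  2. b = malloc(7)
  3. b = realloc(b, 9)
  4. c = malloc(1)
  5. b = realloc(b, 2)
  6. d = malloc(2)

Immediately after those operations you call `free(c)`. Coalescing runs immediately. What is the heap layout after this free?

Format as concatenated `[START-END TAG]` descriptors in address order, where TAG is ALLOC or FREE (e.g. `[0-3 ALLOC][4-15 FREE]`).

Op 1: a = malloc(12) -> a = 0; heap: [0-11 ALLOC][12-35 FREE]
Op 2: b = malloc(7) -> b = 12; heap: [0-11 ALLOC][12-18 ALLOC][19-35 FREE]
Op 3: b = realloc(b, 9) -> b = 12; heap: [0-11 ALLOC][12-20 ALLOC][21-35 FREE]
Op 4: c = malloc(1) -> c = 21; heap: [0-11 ALLOC][12-20 ALLOC][21-21 ALLOC][22-35 FREE]
Op 5: b = realloc(b, 2) -> b = 12; heap: [0-11 ALLOC][12-13 ALLOC][14-20 FREE][21-21 ALLOC][22-35 FREE]
Op 6: d = malloc(2) -> d = 14; heap: [0-11 ALLOC][12-13 ALLOC][14-15 ALLOC][16-20 FREE][21-21 ALLOC][22-35 FREE]
free(c): c = 21 -> block [21-21 ALLOC]; mark free, coalesce with adjacent free neighbors -> [0-11 ALLOC][12-13 ALLOC][14-15 ALLOC][16-35 FREE]

Answer: [0-11 ALLOC][12-13 ALLOC][14-15 ALLOC][16-35 FREE]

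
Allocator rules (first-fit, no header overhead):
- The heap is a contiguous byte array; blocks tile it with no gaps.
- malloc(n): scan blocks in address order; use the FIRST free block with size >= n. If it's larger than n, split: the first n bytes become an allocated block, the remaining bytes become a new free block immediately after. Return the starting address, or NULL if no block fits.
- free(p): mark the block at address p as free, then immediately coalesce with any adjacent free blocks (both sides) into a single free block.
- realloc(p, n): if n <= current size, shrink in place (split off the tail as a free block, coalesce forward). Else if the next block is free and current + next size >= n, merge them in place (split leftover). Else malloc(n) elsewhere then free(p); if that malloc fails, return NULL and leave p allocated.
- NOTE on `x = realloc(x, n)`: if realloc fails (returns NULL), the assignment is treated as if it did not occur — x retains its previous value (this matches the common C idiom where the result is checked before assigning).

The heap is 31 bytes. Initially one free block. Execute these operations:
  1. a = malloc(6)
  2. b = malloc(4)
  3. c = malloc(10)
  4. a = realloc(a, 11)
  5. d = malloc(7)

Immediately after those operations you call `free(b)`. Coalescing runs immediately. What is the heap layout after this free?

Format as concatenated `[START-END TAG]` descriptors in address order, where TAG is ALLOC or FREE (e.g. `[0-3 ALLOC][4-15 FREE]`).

Answer: [0-9 FREE][10-19 ALLOC][20-30 ALLOC]

Derivation:
Op 1: a = malloc(6) -> a = 0; heap: [0-5 ALLOC][6-30 FREE]
Op 2: b = malloc(4) -> b = 6; heap: [0-5 ALLOC][6-9 ALLOC][10-30 FREE]
Op 3: c = malloc(10) -> c = 10; heap: [0-5 ALLOC][6-9 ALLOC][10-19 ALLOC][20-30 FREE]
Op 4: a = realloc(a, 11) -> a = 20; heap: [0-5 FREE][6-9 ALLOC][10-19 ALLOC][20-30 ALLOC]
Op 5: d = malloc(7) -> d = NULL; heap: [0-5 FREE][6-9 ALLOC][10-19 ALLOC][20-30 ALLOC]
free(b): b = 6 -> block [6-9 ALLOC]; mark free, coalesce with adjacent free neighbors -> [0-9 FREE][10-19 ALLOC][20-30 ALLOC]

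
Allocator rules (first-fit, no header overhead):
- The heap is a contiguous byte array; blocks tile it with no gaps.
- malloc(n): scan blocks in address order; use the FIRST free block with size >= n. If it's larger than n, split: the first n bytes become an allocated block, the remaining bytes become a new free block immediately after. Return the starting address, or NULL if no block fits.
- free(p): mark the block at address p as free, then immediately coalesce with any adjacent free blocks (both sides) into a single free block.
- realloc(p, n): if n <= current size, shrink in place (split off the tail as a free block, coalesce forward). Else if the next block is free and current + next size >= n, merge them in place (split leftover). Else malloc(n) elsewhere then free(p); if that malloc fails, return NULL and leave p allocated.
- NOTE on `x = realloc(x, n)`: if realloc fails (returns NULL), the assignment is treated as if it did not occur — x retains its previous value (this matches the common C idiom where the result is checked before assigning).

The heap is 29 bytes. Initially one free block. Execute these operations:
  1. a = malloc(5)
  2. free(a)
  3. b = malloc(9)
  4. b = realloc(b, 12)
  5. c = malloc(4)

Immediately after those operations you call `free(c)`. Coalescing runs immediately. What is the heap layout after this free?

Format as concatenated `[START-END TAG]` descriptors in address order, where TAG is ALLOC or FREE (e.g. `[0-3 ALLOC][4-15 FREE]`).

Answer: [0-11 ALLOC][12-28 FREE]

Derivation:
Op 1: a = malloc(5) -> a = 0; heap: [0-4 ALLOC][5-28 FREE]
Op 2: free(a) -> (freed a); heap: [0-28 FREE]
Op 3: b = malloc(9) -> b = 0; heap: [0-8 ALLOC][9-28 FREE]
Op 4: b = realloc(b, 12) -> b = 0; heap: [0-11 ALLOC][12-28 FREE]
Op 5: c = malloc(4) -> c = 12; heap: [0-11 ALLOC][12-15 ALLOC][16-28 FREE]
free(c): c = 12 -> block [12-15 ALLOC]; mark free, coalesce with adjacent free neighbors -> [0-11 ALLOC][12-28 FREE]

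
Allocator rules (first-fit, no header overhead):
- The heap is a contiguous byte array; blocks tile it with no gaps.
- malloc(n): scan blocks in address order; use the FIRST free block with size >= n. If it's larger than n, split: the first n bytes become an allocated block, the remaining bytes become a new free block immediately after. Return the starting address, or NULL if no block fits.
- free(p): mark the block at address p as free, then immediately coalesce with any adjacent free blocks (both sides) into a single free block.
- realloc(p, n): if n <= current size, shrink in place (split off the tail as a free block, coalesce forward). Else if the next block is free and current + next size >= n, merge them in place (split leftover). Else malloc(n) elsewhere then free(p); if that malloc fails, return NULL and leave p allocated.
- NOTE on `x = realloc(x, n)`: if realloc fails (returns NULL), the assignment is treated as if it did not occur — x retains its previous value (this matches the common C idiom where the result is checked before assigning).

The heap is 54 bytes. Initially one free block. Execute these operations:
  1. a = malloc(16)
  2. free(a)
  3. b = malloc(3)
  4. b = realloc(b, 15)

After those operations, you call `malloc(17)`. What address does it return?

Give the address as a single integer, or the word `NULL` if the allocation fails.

Answer: 15

Derivation:
Op 1: a = malloc(16) -> a = 0; heap: [0-15 ALLOC][16-53 FREE]
Op 2: free(a) -> (freed a); heap: [0-53 FREE]
Op 3: b = malloc(3) -> b = 0; heap: [0-2 ALLOC][3-53 FREE]
Op 4: b = realloc(b, 15) -> b = 0; heap: [0-14 ALLOC][15-53 FREE]
malloc(17): first-fit scan over [0-14 ALLOC][15-53 FREE] -> 15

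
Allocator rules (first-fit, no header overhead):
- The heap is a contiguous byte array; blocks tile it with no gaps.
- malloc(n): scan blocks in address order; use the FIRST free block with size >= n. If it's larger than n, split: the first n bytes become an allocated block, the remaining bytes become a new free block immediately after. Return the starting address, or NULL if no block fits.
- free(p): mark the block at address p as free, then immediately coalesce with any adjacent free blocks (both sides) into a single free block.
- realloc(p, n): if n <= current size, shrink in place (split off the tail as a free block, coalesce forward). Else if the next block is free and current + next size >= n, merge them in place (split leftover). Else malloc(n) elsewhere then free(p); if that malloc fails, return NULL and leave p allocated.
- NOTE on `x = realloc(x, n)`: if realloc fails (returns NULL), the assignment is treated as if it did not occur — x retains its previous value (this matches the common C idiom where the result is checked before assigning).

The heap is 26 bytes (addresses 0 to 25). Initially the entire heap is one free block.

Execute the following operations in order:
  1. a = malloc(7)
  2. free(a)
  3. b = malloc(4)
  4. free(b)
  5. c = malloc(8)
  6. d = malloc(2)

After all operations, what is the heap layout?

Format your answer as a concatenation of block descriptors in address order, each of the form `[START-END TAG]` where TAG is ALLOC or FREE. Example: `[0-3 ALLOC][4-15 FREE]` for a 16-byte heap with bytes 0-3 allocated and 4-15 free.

Op 1: a = malloc(7) -> a = 0; heap: [0-6 ALLOC][7-25 FREE]
Op 2: free(a) -> (freed a); heap: [0-25 FREE]
Op 3: b = malloc(4) -> b = 0; heap: [0-3 ALLOC][4-25 FREE]
Op 4: free(b) -> (freed b); heap: [0-25 FREE]
Op 5: c = malloc(8) -> c = 0; heap: [0-7 ALLOC][8-25 FREE]
Op 6: d = malloc(2) -> d = 8; heap: [0-7 ALLOC][8-9 ALLOC][10-25 FREE]

Answer: [0-7 ALLOC][8-9 ALLOC][10-25 FREE]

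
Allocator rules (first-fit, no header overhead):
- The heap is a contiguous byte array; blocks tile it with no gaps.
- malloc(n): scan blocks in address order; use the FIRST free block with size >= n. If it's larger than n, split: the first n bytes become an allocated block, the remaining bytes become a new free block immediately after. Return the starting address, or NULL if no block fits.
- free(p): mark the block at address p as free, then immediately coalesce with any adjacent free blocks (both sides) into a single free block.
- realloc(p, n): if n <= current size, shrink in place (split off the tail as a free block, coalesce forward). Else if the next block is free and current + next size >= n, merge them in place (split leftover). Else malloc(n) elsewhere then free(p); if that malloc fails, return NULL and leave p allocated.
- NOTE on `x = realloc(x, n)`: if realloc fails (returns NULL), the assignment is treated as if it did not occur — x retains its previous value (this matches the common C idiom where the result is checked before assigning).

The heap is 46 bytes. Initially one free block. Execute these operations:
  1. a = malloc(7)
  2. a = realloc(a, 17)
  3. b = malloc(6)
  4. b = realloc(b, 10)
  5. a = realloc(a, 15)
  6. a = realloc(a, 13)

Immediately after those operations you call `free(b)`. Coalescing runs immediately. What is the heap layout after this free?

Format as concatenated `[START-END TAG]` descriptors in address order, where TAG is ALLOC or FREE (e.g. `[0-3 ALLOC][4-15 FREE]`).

Op 1: a = malloc(7) -> a = 0; heap: [0-6 ALLOC][7-45 FREE]
Op 2: a = realloc(a, 17) -> a = 0; heap: [0-16 ALLOC][17-45 FREE]
Op 3: b = malloc(6) -> b = 17; heap: [0-16 ALLOC][17-22 ALLOC][23-45 FREE]
Op 4: b = realloc(b, 10) -> b = 17; heap: [0-16 ALLOC][17-26 ALLOC][27-45 FREE]
Op 5: a = realloc(a, 15) -> a = 0; heap: [0-14 ALLOC][15-16 FREE][17-26 ALLOC][27-45 FREE]
Op 6: a = realloc(a, 13) -> a = 0; heap: [0-12 ALLOC][13-16 FREE][17-26 ALLOC][27-45 FREE]
free(b): b = 17 -> block [17-26 ALLOC]; mark free, coalesce with adjacent free neighbors -> [0-12 ALLOC][13-45 FREE]

Answer: [0-12 ALLOC][13-45 FREE]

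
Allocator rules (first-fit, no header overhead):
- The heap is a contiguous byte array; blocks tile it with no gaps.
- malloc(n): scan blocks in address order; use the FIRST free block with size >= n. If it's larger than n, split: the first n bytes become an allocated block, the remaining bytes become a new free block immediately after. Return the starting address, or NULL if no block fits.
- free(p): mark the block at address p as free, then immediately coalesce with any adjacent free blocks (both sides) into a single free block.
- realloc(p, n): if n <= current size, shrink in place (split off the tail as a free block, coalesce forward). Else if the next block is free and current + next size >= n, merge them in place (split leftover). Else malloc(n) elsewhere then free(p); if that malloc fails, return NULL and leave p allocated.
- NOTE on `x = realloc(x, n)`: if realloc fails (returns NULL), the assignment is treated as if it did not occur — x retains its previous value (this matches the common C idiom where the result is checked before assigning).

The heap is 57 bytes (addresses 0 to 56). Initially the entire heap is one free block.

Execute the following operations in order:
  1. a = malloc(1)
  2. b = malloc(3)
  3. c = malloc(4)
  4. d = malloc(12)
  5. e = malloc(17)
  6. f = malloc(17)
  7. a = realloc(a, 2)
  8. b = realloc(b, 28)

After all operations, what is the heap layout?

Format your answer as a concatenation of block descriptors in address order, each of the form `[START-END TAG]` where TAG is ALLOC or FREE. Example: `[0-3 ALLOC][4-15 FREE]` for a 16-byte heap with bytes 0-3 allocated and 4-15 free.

Op 1: a = malloc(1) -> a = 0; heap: [0-0 ALLOC][1-56 FREE]
Op 2: b = malloc(3) -> b = 1; heap: [0-0 ALLOC][1-3 ALLOC][4-56 FREE]
Op 3: c = malloc(4) -> c = 4; heap: [0-0 ALLOC][1-3 ALLOC][4-7 ALLOC][8-56 FREE]
Op 4: d = malloc(12) -> d = 8; heap: [0-0 ALLOC][1-3 ALLOC][4-7 ALLOC][8-19 ALLOC][20-56 FREE]
Op 5: e = malloc(17) -> e = 20; heap: [0-0 ALLOC][1-3 ALLOC][4-7 ALLOC][8-19 ALLOC][20-36 ALLOC][37-56 FREE]
Op 6: f = malloc(17) -> f = 37; heap: [0-0 ALLOC][1-3 ALLOC][4-7 ALLOC][8-19 ALLOC][20-36 ALLOC][37-53 ALLOC][54-56 FREE]
Op 7: a = realloc(a, 2) -> a = 54; heap: [0-0 FREE][1-3 ALLOC][4-7 ALLOC][8-19 ALLOC][20-36 ALLOC][37-53 ALLOC][54-55 ALLOC][56-56 FREE]
Op 8: b = realloc(b, 28) -> NULL (b unchanged); heap: [0-0 FREE][1-3 ALLOC][4-7 ALLOC][8-19 ALLOC][20-36 ALLOC][37-53 ALLOC][54-55 ALLOC][56-56 FREE]

Answer: [0-0 FREE][1-3 ALLOC][4-7 ALLOC][8-19 ALLOC][20-36 ALLOC][37-53 ALLOC][54-55 ALLOC][56-56 FREE]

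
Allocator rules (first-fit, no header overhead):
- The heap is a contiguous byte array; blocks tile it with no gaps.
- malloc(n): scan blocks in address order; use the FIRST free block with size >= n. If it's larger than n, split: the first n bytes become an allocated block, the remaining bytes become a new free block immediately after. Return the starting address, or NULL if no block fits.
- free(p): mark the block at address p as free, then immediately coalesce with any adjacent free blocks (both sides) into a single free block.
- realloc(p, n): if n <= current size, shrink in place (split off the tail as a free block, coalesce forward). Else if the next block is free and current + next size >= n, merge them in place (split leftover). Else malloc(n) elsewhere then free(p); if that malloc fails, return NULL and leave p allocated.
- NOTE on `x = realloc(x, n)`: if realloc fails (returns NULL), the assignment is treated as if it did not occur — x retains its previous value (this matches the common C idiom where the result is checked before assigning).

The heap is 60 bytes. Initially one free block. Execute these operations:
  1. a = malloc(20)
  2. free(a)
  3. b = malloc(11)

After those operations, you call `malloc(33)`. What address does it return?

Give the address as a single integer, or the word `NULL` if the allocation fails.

Answer: 11

Derivation:
Op 1: a = malloc(20) -> a = 0; heap: [0-19 ALLOC][20-59 FREE]
Op 2: free(a) -> (freed a); heap: [0-59 FREE]
Op 3: b = malloc(11) -> b = 0; heap: [0-10 ALLOC][11-59 FREE]
malloc(33): first-fit scan over [0-10 ALLOC][11-59 FREE] -> 11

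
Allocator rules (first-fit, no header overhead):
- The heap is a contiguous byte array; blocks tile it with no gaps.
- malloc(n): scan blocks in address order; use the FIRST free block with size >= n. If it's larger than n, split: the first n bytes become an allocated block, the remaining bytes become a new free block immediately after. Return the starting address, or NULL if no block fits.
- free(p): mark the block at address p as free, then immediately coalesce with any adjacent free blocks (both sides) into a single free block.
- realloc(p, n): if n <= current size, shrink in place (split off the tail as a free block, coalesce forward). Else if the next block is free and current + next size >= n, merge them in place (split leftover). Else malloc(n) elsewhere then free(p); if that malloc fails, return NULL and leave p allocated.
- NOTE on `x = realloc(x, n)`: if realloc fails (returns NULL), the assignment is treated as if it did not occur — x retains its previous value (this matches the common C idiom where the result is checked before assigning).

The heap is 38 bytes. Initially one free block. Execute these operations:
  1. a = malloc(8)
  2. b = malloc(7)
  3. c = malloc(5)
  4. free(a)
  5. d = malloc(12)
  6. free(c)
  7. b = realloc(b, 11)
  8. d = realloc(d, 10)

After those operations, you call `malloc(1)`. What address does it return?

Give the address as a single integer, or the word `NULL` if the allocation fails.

Op 1: a = malloc(8) -> a = 0; heap: [0-7 ALLOC][8-37 FREE]
Op 2: b = malloc(7) -> b = 8; heap: [0-7 ALLOC][8-14 ALLOC][15-37 FREE]
Op 3: c = malloc(5) -> c = 15; heap: [0-7 ALLOC][8-14 ALLOC][15-19 ALLOC][20-37 FREE]
Op 4: free(a) -> (freed a); heap: [0-7 FREE][8-14 ALLOC][15-19 ALLOC][20-37 FREE]
Op 5: d = malloc(12) -> d = 20; heap: [0-7 FREE][8-14 ALLOC][15-19 ALLOC][20-31 ALLOC][32-37 FREE]
Op 6: free(c) -> (freed c); heap: [0-7 FREE][8-14 ALLOC][15-19 FREE][20-31 ALLOC][32-37 FREE]
Op 7: b = realloc(b, 11) -> b = 8; heap: [0-7 FREE][8-18 ALLOC][19-19 FREE][20-31 ALLOC][32-37 FREE]
Op 8: d = realloc(d, 10) -> d = 20; heap: [0-7 FREE][8-18 ALLOC][19-19 FREE][20-29 ALLOC][30-37 FREE]
malloc(1): first-fit scan over [0-7 FREE][8-18 ALLOC][19-19 FREE][20-29 ALLOC][30-37 FREE] -> 0

Answer: 0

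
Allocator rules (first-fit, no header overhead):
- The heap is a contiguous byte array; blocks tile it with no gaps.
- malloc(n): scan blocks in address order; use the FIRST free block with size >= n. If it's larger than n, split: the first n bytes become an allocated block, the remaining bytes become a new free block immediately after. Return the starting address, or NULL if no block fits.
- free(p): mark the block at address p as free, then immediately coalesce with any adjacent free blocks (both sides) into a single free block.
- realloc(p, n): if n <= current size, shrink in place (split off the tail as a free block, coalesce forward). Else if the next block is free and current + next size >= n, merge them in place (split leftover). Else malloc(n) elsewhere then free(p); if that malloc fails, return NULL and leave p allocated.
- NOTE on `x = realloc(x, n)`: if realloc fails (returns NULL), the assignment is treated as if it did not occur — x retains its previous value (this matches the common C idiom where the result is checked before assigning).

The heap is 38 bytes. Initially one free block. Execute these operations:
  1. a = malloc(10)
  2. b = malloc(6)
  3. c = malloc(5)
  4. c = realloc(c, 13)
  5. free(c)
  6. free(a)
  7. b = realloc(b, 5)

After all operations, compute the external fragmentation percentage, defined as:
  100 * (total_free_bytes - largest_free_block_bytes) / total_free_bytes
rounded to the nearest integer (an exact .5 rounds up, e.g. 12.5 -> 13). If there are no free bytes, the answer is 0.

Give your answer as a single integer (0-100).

Op 1: a = malloc(10) -> a = 0; heap: [0-9 ALLOC][10-37 FREE]
Op 2: b = malloc(6) -> b = 10; heap: [0-9 ALLOC][10-15 ALLOC][16-37 FREE]
Op 3: c = malloc(5) -> c = 16; heap: [0-9 ALLOC][10-15 ALLOC][16-20 ALLOC][21-37 FREE]
Op 4: c = realloc(c, 13) -> c = 16; heap: [0-9 ALLOC][10-15 ALLOC][16-28 ALLOC][29-37 FREE]
Op 5: free(c) -> (freed c); heap: [0-9 ALLOC][10-15 ALLOC][16-37 FREE]
Op 6: free(a) -> (freed a); heap: [0-9 FREE][10-15 ALLOC][16-37 FREE]
Op 7: b = realloc(b, 5) -> b = 10; heap: [0-9 FREE][10-14 ALLOC][15-37 FREE]
Free blocks: [10 23] total_free=33 largest=23 -> 100*(33-23)/33 = 1000/33 ≈ 30.303 -> rounds to 30

Answer: 30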